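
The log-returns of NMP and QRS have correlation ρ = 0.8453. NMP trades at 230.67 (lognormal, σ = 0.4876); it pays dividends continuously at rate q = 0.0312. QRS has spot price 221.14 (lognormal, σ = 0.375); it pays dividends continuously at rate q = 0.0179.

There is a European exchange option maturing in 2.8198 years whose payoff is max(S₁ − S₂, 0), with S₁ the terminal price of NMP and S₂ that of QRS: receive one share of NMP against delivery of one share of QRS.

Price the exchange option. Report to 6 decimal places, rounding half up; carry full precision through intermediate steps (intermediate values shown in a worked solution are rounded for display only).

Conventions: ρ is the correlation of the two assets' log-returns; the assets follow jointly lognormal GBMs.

exchange price = 37.349795

σ_eff = √(σ₁² + σ₂² − 2ρσ₁σ₂) = √(0.4876² + 0.375² − 2·0.8453·0.4876·0.375) = 0.263159
d₁ = (ln(S₁/S₂) + (q₂ − q₁ + σ_eff²/2)T) / (σ_eff√T) = (ln(230.67/221.14) + (0.0179 − 0.0312 + 0.034626)·2.8198) / 0.441903 = 0.231562
d₂ = d₁ − σ_eff√T = 0.231562 − 0.441903 = -0.210341
N(d₁) = 0.591561,  N(d₂) = 0.416701
V = S₁·e^{−q₁T}·N(d₁) − S₂·e^{−q₂T}·N(d₂) = 124.963250 − 87.613455 = 37.349795
Key observation: r never enters — measured in units of QRS, the claim is a call on S₁/S₂ struck at 1, so only the dividend yields and σ_eff matter.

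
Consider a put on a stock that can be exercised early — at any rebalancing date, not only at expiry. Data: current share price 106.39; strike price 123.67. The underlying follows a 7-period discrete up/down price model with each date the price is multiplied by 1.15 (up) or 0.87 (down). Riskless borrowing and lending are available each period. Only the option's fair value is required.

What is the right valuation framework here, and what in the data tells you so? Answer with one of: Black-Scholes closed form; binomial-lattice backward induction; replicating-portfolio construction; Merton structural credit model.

Key observation: early exercise of the strike-123.67 put must be checked at each of the 7 dates (spot 106.39), which forces a node-by-node comparison of intrinsic and continuation value backward from expiry.

framework: binomial-lattice backward induction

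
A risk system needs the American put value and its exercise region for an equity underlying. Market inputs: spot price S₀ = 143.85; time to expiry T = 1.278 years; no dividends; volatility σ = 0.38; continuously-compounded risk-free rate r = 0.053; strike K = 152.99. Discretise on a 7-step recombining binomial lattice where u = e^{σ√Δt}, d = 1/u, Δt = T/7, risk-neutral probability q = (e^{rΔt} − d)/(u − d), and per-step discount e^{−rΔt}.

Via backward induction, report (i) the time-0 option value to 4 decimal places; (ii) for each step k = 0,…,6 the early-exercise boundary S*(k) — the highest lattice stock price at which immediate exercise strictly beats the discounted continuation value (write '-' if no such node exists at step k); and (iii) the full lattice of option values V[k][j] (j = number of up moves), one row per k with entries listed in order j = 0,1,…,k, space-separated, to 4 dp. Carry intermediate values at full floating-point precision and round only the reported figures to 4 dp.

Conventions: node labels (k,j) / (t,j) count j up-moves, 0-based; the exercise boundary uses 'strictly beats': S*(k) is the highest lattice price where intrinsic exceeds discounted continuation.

price = 25.7587
boundary = - - - 88.3819 103.9630 88.3819 103.9630
tree:
25.7587
36.3151 15.2530
49.4259 23.3528 7.1022
64.6081 34.5624 12.1174 2.0089
77.8540 49.0270 20.1526 3.9719 0.0000
89.1148 64.6081 32.3208 7.8530 0.0000 0.0000
98.6878 77.8540 49.0270 15.5268 0.0000 0.0000 0.0000
106.8262 89.1148 64.6081 30.6990 0.0000 0.0000 0.0000 0.0000

Δt=0.18257, u=1.17629, d=0.85013, q=0.48931, disc=e^(-rΔt)=0.99037
k=7 terminal: V=max(K-S,0) → 106.8262 89.1148 64.6081 30.6990 0.0000 0.0000 0.0000 0.0000
k=6: j=0 S=54.3022 intr=98.6878 cont=97.2146 V=98.6878[EX]; j=1 S=75.1360 intr=77.8540 cont=76.3808 V=77.8540[EX]; j=2 S=103.9630 intr=49.0270 cont=47.5537 V=49.0270[EX]; j=3 S=143.8500 intr=9.1400 cont=15.5268 V=15.5268[hold]; j=4 S=199.0402 intr=0.0000 cont=0.0000 V=0.0000[hold]; j=5 S=275.4049 intr=0.0000 cont=0.0000 V=0.0000[hold]; j=6 S=381.0681 intr=0.0000 cont=0.0000 V=0.0000[hold]  S*(6)=103.9630
k=5: j=0 S=63.8752 intr=89.1148 cont=87.6415 V=89.1148[EX]; j=1 S=88.3819 intr=64.6081 cont=63.1348 V=64.6081[EX]; j=2 S=122.2910 intr=30.6990 cont=32.3208 V=32.3208[hold]; j=3 S=169.2097 intr=0.0000 cont=7.8530 V=7.8530[hold]; j=4 S=234.1296 intr=0.0000 cont=0.0000 V=0.0000[hold]; j=5 S=323.9568 intr=0.0000 cont=0.0000 V=0.0000[hold]  S*(5)=88.3819
k=4: j=0 S=75.1360 intr=77.8540 cont=76.3808 V=77.8540[EX]; j=1 S=103.9630 intr=49.0270 cont=48.3396 V=49.0270[EX]; j=2 S=143.8500 intr=9.1400 cont=20.1526 V=20.1526[hold]; j=3 S=199.0402 intr=0.0000 cont=3.9719 V=3.9719[hold]; j=4 S=275.4049 intr=0.0000 cont=0.0000 V=0.0000[hold]  S*(4)=103.9630
k=3: j=0 S=88.3819 intr=64.6081 cont=63.1348 V=64.6081[EX]; j=1 S=122.2910 intr=30.6990 cont=34.5624 V=34.5624[hold]; j=2 S=169.2097 intr=0.0000 cont=12.1174 V=12.1174[hold]; j=3 S=234.1296 intr=0.0000 cont=2.0089 V=2.0089[hold]  S*(3)=88.3819
k=2: j=0 S=103.9630 intr=49.0270 cont=49.4259 V=49.4259[hold]; j=1 S=143.8500 intr=9.1400 cont=23.3528 V=23.3528[hold]; j=2 S=199.0402 intr=0.0000 cont=7.1022 V=7.1022[hold]  S*(2)=-
k=1: j=0 S=122.2910 intr=30.6990 cont=36.3151 V=36.3151[hold]; j=1 S=169.2097 intr=0.0000 cont=15.2530 V=15.2530[hold]  S*(1)=-
k=0: j=0 S=143.8500 intr=9.1400 cont=25.7587 V=25.7587[hold]  S*(0)=-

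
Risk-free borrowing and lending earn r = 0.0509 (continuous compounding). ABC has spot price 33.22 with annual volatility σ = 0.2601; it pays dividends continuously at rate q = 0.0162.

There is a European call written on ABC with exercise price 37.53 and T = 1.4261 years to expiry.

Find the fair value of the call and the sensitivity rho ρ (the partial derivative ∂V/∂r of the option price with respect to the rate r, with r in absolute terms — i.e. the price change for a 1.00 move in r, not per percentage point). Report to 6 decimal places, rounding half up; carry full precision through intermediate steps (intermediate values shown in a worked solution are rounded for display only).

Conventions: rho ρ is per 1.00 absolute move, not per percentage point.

σ√T = 0.2601·√1.4261 = 0.310610
d₁ = (ln(S/K) + (r−q+σ²/2)T) / (σ√T) = (ln(33.22/37.53) + (0.0509−0.0162+0.2601²/2)·1.4261) / 0.310610 = (-0.121989 + 0.097725) / 0.310610 = -0.078116
d₂ = d₁ − σ√T = -0.078116 − 0.310610 = -0.388726
e^{−rT} = 0.929983
e^{−qT} = 0.977162
N(d₁) = 0.468868,  N(d₂) = 0.348739
Call price V = S·e^{−qT}·N(d₁) − K·e^{−rT}·N(d₂) = 15.220073 − 12.171803 = 3.048270
ρ = K·T·e^{−rT}·N(d₂) = 17.358208

price = 3.048270
ρ = 17.358208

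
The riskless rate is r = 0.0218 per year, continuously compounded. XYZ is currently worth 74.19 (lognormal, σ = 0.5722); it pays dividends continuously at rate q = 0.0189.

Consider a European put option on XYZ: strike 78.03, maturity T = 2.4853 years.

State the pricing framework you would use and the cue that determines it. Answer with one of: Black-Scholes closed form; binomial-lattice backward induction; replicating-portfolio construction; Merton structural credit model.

Key observation: a European claim on XYZ (strike 78.03) — a lognormal (GBM) underlying with constant rate and volatility — has an exact closed-form value; no lattice or capital structure is involved.

framework: Black-Scholes closed form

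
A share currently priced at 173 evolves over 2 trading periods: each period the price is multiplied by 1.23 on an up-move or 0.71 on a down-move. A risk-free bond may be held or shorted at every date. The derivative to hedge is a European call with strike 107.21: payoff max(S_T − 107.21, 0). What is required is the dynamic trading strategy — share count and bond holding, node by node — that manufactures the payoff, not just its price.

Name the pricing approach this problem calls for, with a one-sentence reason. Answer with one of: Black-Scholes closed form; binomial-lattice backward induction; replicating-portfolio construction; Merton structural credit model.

Key observation: a price alone would not answer the question — the per-node share/bond construction on the spot-173, 1.23/0.71 tree is required, and only the replicating-portfolio method yields it.

framework: replicating-portfolio construction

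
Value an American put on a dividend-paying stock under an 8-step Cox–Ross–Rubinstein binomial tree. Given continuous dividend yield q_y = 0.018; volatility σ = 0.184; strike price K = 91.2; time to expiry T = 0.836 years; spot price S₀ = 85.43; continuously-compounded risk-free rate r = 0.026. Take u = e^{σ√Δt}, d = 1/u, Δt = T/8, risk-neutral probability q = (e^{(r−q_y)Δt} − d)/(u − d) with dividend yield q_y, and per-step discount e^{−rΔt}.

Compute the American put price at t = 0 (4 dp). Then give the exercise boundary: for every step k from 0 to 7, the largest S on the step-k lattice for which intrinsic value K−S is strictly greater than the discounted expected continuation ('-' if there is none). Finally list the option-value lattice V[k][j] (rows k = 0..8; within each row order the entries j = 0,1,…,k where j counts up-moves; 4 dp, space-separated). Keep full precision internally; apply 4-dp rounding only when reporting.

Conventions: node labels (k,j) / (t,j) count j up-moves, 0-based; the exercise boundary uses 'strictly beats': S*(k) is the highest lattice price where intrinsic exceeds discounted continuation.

price = 8.9961
boundary = - - - 71.4684 67.3414 71.4684 75.8484 80.4967
tree:
8.9961
12.0685 5.8755
15.6922 8.3961 3.3072
19.7316 11.6109 5.1252 1.4495
23.8586 15.4609 7.7024 2.4942 0.3796
27.7474 19.7316 11.1397 4.1983 0.7496 0.0000
31.4115 23.8586 15.3516 6.8551 1.4800 0.0000 0.0000
34.8641 27.7474 19.7316 10.7033 2.9223 0.0000 0.0000 0.0000
38.1173 31.4115 23.8586 15.3516 5.7700 0.0000 0.0000 0.0000 0.0000

params: Δt=0.10450 u=1.06129 d=0.94225 q=0.49216 e^(-rΔt)=0.99729
t_8 payoffs: 38.1173 31.4115 23.8586 15.3516 5.7700 0.0000 0.0000 0.0000 0.0000
t_7: node(7,0) S=56.3359 payoff=34.8641 vs cont=34.7225 → 34.8641 [stop]  node(7,1) S=63.4526 payoff=27.7474 vs cont=27.6191 → 27.7474 [stop]  node(7,2) S=71.4684 payoff=19.7316 vs cont=19.6185 → 19.7316 [stop]  node(7,3) S=80.4967 payoff=10.7033 vs cont=10.6071 → 10.7033 [stop]  node(7,4) S=90.6656 payoff=0.5344 vs cont=2.9223 → 2.9223 [wait]  node(7,5) S=102.1191 payoff=0.0000 vs cont=0.0000 → 0.0000 [wait]  node(7,6) S=115.0194 payoff=0.0000 vs cont=0.0000 → 0.0000 [wait]  node(7,7) S=129.5494 payoff=0.0000 vs cont=0.0000 → 0.0000 [wait]  ⇒ S*(7)=80.4967
t_6: node(6,0) S=59.7885 payoff=31.4115 vs cont=31.2764 → 31.4115 [stop]  node(6,1) S=67.3414 payoff=23.8586 vs cont=23.7377 → 23.8586 [stop]  node(6,2) S=75.8484 payoff=15.3516 vs cont=15.2467 → 15.3516 [stop]  node(6,3) S=85.4300 payoff=5.7700 vs cont=6.8551 → 6.8551 [wait]  node(6,4) S=96.2221 payoff=0.0000 vs cont=1.4800 → 1.4800 [wait]  node(6,5) S=108.3775 payoff=0.0000 vs cont=0.0000 → 0.0000 [wait]  node(6,6) S=122.0684 payoff=0.0000 vs cont=0.0000 → 0.0000 [wait]  ⇒ S*(6)=75.8484
t_5: node(5,0) S=63.4526 payoff=27.7474 vs cont=27.6191 → 27.7474 [stop]  node(5,1) S=71.4684 payoff=19.7316 vs cont=19.6185 → 19.7316 [stop]  node(5,2) S=80.4967 payoff=10.7033 vs cont=11.1397 → 11.1397 [wait]  node(5,3) S=90.6656 payoff=0.5344 vs cont=4.1983 → 4.1983 [wait]  node(5,4) S=102.1191 payoff=0.0000 vs cont=0.7496 → 0.7496 [wait]  node(5,5) S=115.0194 payoff=0.0000 vs cont=0.0000 → 0.0000 [wait]  ⇒ S*(5)=71.4684
t_4: node(4,0) S=67.3414 payoff=23.8586 vs cont=23.7377 → 23.8586 [stop]  node(4,1) S=75.8484 payoff=15.3516 vs cont=15.4609 → 15.4609 [wait]  node(4,2) S=85.4300 payoff=5.7700 vs cont=7.7024 → 7.7024 [wait]  node(4,3) S=96.2221 payoff=0.0000 vs cont=2.4942 → 2.4942 [wait]  node(4,4) S=108.3775 payoff=0.0000 vs cont=0.3796 → 0.3796 [wait]  ⇒ S*(4)=67.3414
t_3: node(3,0) S=71.4684 payoff=19.7316 vs cont=19.6721 → 19.7316 [stop]  node(3,1) S=80.4967 payoff=10.7033 vs cont=11.6109 → 11.6109 [wait]  node(3,2) S=90.6656 payoff=0.5344 vs cont=5.1252 → 5.1252 [wait]  node(3,3) S=102.1191 payoff=0.0000 vs cont=1.4495 → 1.4495 [wait]  ⇒ S*(3)=71.4684
t_2: node(2,0) S=75.8484 payoff=15.3516 vs cont=15.6922 → 15.6922 [wait]  node(2,1) S=85.4300 payoff=5.7700 vs cont=8.3961 → 8.3961 [wait]  node(2,2) S=96.2221 payoff=0.0000 vs cont=3.3072 → 3.3072 [wait]  ⇒ S*(2)=-
t_1: node(1,0) S=80.4967 payoff=10.7033 vs cont=12.0685 → 12.0685 [wait]  node(1,1) S=90.6656 payoff=0.5344 vs cont=5.8755 → 5.8755 [wait]  ⇒ S*(1)=-
t_0: node(0,0) S=85.4300 payoff=5.7700 vs cont=8.9961 → 8.9961 [wait]  ⇒ S*(0)=-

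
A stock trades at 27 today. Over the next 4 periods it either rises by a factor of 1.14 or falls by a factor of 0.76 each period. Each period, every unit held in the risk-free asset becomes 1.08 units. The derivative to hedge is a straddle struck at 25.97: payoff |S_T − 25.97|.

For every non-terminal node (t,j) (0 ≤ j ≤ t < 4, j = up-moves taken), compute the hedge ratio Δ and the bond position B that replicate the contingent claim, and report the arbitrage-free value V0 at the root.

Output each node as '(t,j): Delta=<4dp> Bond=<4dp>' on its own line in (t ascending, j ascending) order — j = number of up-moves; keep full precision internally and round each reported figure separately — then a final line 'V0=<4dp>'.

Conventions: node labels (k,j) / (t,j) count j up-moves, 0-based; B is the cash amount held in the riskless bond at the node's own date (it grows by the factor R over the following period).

(0,0): Delta=0.6350 Bond=-8.0862
(1,0): Delta=-0.3090 Bond=10.6377
(1,1): Delta=0.7530 Bond=-12.3651
(2,0): Delta=-1.0000 Bond=22.2651
(2,1): Delta=-0.2226 Bond=9.4681
(2,2): Delta=0.8750 Bond=-17.6334
(3,0): Delta=-1.0000 Bond=24.0463
(3,1): Delta=-1.0000 Bond=24.0463
(3,2): Delta=-0.1254 Bond=7.6341
(3,3): Delta=1.0000 Bond=-24.0463
V0=9.0589

Arbitrage-free pricing uses the up-move probability p* = (R−d)/(u−d) = 0.8421, discounting each step at R = 1.08.
At maturity the claim pays: V(4,0)=16.9622, V(4,1)=12.4583, V(4,2)=5.7025, V(4,3)=4.4313, V(4,4)=19.6319
(3,0): S=11.8524. Δ = (V_up−V_dn)/(S_up−S_dn) = (12.4583−16.9622)/(13.5117−9.0078) = -1.0000. V = [p*·12.4583 + (1−p*)·16.9622]/1.08 = 12.1939. B = V − Δ·S = 24.0463.
(3,1): S=17.7785. Δ = (V_up−V_dn)/(S_up−S_dn) = (5.7025−12.4583)/(20.2675−13.5117) = -1.0000. V = [p*·5.7025 + (1−p*)·12.4583]/1.08 = 6.2678. B = V − Δ·S = 24.0463.
(3,2): S=26.6678. Δ = (V_up−V_dn)/(S_up−S_dn) = (4.4313−5.7025)/(30.4013−20.2675) = -0.1254. V = [p*·4.4313 + (1−p*)·5.7025]/1.08 = 4.2889. B = V − Δ·S = 7.6341.
(3,3): S=40.0017. Δ = (V_up−V_dn)/(S_up−S_dn) = (19.6319−4.4313)/(45.6019−30.4013) = 1.0000. V = [p*·19.6319 + (1−p*)·4.4313]/1.08 = 15.9554. B = V − Δ·S = -24.0463.
(2,0): S=15.5952. Δ = (V_up−V_dn)/(S_up−S_dn) = (6.2678−12.1939)/(17.7785−11.8524) = -1.0000. V = [p*·6.2678 + (1−p*)·12.1939]/1.08 = 6.6699. B = V − Δ·S = 22.2651.
(2,1): S=23.3928. Δ = (V_up−V_dn)/(S_up−S_dn) = (4.2889−6.2678)/(26.6678−17.7785) = -0.2226. V = [p*·4.2889 + (1−p*)·6.2678]/1.08 = 4.2605. B = V − Δ·S = 9.4681.
(2,2): S=35.0892. Δ = (V_up−V_dn)/(S_up−S_dn) = (15.9554−4.2889)/(40.0017−26.6678) = 0.8750. V = [p*·15.9554 + (1−p*)·4.2889]/1.08 = 13.0679. B = V − Δ·S = -17.6334.
(1,0): S=20.5200. Δ = (V_up−V_dn)/(S_up−S_dn) = (4.2605−6.6699)/(23.3928−15.5952) = -0.3090. V = [p*·4.2605 + (1−p*)·6.6699]/1.08 = 4.2972. B = V − Δ·S = 10.6377.
(1,1): S=30.7800. Δ = (V_up−V_dn)/(S_up−S_dn) = (13.0679−4.2605)/(35.0892−23.3928) = 0.7530. V = [p*·13.0679 + (1−p*)·4.2605]/1.08 = 10.8123. B = V − Δ·S = -12.3651.
(0,0): S=27.0000. Δ = (V_up−V_dn)/(S_up−S_dn) = (10.8123−4.2972)/(30.7800−20.5200) = 0.6350. V = [p*·10.8123 + (1−p*)·4.2972]/1.08 = 9.0589. B = V − Δ·S = -8.0862.
Sanity check at the root: Δ(0,0)·S0 + B(0,0) reproduces V0 = 9.0589.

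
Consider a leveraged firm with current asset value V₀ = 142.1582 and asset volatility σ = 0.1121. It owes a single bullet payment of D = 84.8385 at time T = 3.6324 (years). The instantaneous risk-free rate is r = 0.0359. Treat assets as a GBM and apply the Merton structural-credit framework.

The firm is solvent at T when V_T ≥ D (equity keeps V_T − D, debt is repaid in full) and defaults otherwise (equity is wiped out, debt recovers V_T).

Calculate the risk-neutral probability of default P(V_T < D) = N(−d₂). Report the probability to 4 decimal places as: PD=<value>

PD=0.0018

Work the structural quantities from V₀ = 142.1582 against face 84.8385:
d₁ = [ln(V₀/D) + (r + σ²/2)T] / (σ√T)
   = [ln(142.1582/84.8385) + (0.0359 + 0.5·0.1121²)·3.6324] / (0.1121·√3.6324)
   = [0.516191 + 0.153226] / 0.213650 = 3.133246
d₂ = d₁ − σ√T = 3.133246 − 0.213650 = 2.919596
risk-neutral PD = N(−d₂) = N(-2.919596) = 0.001752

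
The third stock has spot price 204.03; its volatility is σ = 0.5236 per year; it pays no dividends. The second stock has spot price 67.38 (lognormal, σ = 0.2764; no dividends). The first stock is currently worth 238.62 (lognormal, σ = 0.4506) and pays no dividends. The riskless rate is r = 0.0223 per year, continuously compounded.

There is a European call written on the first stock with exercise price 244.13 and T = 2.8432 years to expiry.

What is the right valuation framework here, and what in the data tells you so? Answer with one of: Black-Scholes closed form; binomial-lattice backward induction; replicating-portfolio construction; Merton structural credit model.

Key observation: a European claim on the first stock (strike 244.13) — a lognormal (GBM) underlying with constant rate and volatility — has an exact closed-form value; no lattice or capital structure is involved.

framework: Black-Scholes closed form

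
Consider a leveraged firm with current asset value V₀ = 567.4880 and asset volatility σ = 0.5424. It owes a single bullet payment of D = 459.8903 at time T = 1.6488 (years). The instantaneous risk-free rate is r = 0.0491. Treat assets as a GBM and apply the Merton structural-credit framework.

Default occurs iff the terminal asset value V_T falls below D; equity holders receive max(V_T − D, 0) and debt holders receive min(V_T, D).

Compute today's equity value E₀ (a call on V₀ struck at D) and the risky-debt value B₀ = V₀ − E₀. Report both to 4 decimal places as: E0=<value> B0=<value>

E0=217.7794 B0=349.7086

Work the structural quantities from V₀ = 567.4880 against face 459.8903:
d₁ = [ln(V₀/D) + (r + σ²/2)T] / (σ√T)
   = [ln(567.4880/459.8903) + (0.0491 + 0.5·0.5424²)·1.6488] / (0.5424·√1.6488)
   = [0.210232 + 0.323493] / 0.696472 = 0.766326
d₂ = d₁ − σ√T = 0.766326 − 0.696472 = 0.069854
N(d₁) = 0.778259,  N(d₂) = 0.527845,  e^(−rT) = 0.922234
E₀ = V₀·N(d₁) − D·e^(−rT)·N(d₂)
   = 567.4880·0.778259 − 459.8903·0.922234·0.527845 = 217.779433
B₀ = V₀ − E₀ = 567.4880 − 217.779433 = 349.708567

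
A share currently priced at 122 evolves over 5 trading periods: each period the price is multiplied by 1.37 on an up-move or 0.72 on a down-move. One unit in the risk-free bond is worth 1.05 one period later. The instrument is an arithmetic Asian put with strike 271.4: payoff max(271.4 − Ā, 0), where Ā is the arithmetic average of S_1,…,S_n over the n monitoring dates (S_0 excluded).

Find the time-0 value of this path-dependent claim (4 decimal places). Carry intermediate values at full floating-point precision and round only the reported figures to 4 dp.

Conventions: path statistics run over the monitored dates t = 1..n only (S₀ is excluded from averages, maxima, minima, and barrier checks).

No-arbitrage gives p* = (R−d)/(u−d) = 0.5077: enumerate every path, weight its payoff by its p*-probability, and discount by R^5.
Enumerate all 2^5 = 32 price paths (U = up ×1.37, D = down ×0.72); each path with k up-moves has probability p*^k·(1−p*)^(5−k).
DDDDD: Ā=50.6026, payoff=220.7974, prob=0.028919
UDDDD: Ā=96.2856, payoff=175.1144, prob=0.029823
DUDDD: Ā=80.4256, payoff=190.9744, prob=0.029823
UUDDD: Ā=153.0320, payoff=118.3680, prob=0.030755
DDUDD: Ā=69.0064, payoff=202.3936, prob=0.029823
UDUDD: Ā=131.3038, payoff=140.0962, prob=0.030755
DUUDD: Ā=115.4438, payoff=155.9562, prob=0.030755
UUUDD: Ā=219.6638, payoff=51.7362, prob=0.031716
DDDUD: Ā=60.7845, payoff=210.6155, prob=0.029823
UDDUD: Ā=115.6595, payoff=155.7405, prob=0.030755
DUDUD: Ā=99.7995, payoff=171.6005, prob=0.030755
UUDUD: Ā=189.8962, payoff=81.5038, prob=0.031716
DDUUD: Ā=88.3803, payoff=183.0197, prob=0.030755
UDUUD: Ā=168.1680, payoff=103.2320, prob=0.031716
DUUUD: Ā=152.3080, payoff=119.0920, prob=0.031716
UUUUD: Ā=289.8083, payoff=0.0000, prob=0.032707
DDDDU: Ā=54.8648, payoff=216.5352, prob=0.029823
UDDDU: Ā=104.3956, payoff=167.0044, prob=0.030755
DUDDU: Ā=88.5356, payoff=182.8644, prob=0.030755
UUDDU: Ā=168.4635, payoff=102.9365, prob=0.031716
DDUDU: Ā=77.1164, payoff=194.2836, prob=0.030755
UDUDU: Ā=146.7353, payoff=124.6647, prob=0.031716
DUUDU: Ā=130.8753, payoff=140.5247, prob=0.031716
UUUDU: Ā=249.0266, payoff=22.3734, prob=0.032707
DDDUU: Ā=68.8945, payoff=202.5055, prob=0.030755
UDDUU: Ā=131.0910, payoff=140.3090, prob=0.031716
DUDUU: Ā=115.2310, payoff=156.1690, prob=0.031716
UUDUU: Ā=219.2590, payoff=52.1410, prob=0.032707
DDUUU: Ā=103.8118, payoff=167.5882, prob=0.031716
UDUUU: Ā=197.5308, payoff=73.8692, prob=0.032707
DUUUU: Ā=181.6708, payoff=89.7292, prob=0.032707
UUUUU: Ā=345.6792, payoff=0.0000, prob=0.033729
Price = Σ prob·payoff / R^5 = 132.940764 / 1.276282 = 104.1626

price = 104.1626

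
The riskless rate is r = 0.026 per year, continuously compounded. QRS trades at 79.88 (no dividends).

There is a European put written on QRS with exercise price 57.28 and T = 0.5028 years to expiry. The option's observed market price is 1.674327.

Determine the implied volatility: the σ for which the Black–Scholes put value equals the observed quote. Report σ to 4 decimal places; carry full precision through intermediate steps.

sigma = 0.4656

At σ = 0.4656 the Black–Scholes value reproduces the quote:
σ√T = 0.4656·√0.5028 = 0.330149
d₁ = (ln(S/K) + (r+σ²/2)T) / (σ√T) = (ln(79.88/57.28) + (0.026+0.4656²/2)·0.5028) / 0.330149 = (0.332574 + 0.067572) / 0.330149 = 1.212015
d₂ = d₁ − σ√T = 1.212015 − 0.330149 = 0.881866
e^{−rT} = 0.987012
N(−d₁) = 0.112753,  N(−d₂) = 0.188925
V = K·e^{−rT}·N(−d₂) − S·N(−d₁) = 10.681062 − 9.006735 = 1.674327 (equal to the quote); since ∂V/∂σ > 0 for all σ, the implied volatility is unique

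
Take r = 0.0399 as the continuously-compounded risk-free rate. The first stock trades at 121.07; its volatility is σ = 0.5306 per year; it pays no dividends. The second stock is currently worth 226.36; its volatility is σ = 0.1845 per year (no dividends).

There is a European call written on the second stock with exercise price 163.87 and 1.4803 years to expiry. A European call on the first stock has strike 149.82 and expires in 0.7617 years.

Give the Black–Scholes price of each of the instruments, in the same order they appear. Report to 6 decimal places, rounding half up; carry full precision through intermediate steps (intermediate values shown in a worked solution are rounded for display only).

[the second stock call K=163.87]
σ√T = 0.1845·√1.4803 = 0.224477
d₁ = (ln(S/K) + (r+σ²/2)T) / (σ√T) = (ln(226.36/163.87) + (0.0399+0.1845²/2)·1.4803) / 0.224477 = (0.323053 + 0.084259) / 0.224477 = 1.814496
d₂ = d₁ − σ√T = 1.814496 − 0.224477 = 1.590019
e^{−rT} = 0.942646
N(d₁) = 0.965199,  N(d₂) = 0.944085
price = S·N(d₁) − K·e^{−rT}·N(d₂) = 218.482517 − 145.834172 = 72.648345
[the first stock call K=149.82]
σ√T = 0.5306·√0.7617 = 0.463083
d₁ = (ln(S/K) + (r+σ²/2)T) / (σ√T) = (ln(121.07/149.82) + (0.0399+0.5306²/2)·0.7617) / 0.463083 = (-0.213066 + 0.137615) / 0.463083 = -0.162931
d₂ = d₁ − σ√T = -0.162931 − 0.463083 = -0.626015
e^{−rT} = 0.970065
N(d₁) = 0.435286,  N(d₂) = 0.265653
price = S·N(d₁) − K·e^{−rT}·N(d₂) = 52.700113 − 38.608684 = 14.091430

price(the second stock call K=163.87) = 72.648345
price(the first stock call K=149.82) = 14.091430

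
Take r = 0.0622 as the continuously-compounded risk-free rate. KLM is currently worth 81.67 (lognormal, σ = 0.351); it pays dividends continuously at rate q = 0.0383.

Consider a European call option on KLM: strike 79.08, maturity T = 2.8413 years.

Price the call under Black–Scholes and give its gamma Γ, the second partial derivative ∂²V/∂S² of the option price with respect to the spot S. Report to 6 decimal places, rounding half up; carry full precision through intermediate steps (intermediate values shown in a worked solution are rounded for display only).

σ√T = 0.351·√2.8413 = 0.591651
d₁ = (ln(S/K) + (r−q+σ²/2)T) / (σ√T) = (ln(81.67/79.08) + (0.0622−0.0383+0.351²/2)·2.8413) / 0.591651 = (0.032227 + 0.242933) / 0.591651 = 0.465070
d₂ = d₁ − σ√T = 0.465070 − 0.591651 = -0.126581
e^{−rT} = 0.838007
e^{−qT} = 0.896890
N(d₁) = 0.679059,  N(d₂) = 0.449636
Call price V = S·e^{−qT}·N(d₁) − K·e^{−rT}·N(d₂) = 49.740441 − 29.797199 = 19.943242
φ(d₁) = (1/√(2π))·e^{−d₁²/2} = 0.358050
Γ = e^{−qT}·φ(d₁) / (S·σ·√T) = 0.006646

price = 19.943242
Γ = 0.006646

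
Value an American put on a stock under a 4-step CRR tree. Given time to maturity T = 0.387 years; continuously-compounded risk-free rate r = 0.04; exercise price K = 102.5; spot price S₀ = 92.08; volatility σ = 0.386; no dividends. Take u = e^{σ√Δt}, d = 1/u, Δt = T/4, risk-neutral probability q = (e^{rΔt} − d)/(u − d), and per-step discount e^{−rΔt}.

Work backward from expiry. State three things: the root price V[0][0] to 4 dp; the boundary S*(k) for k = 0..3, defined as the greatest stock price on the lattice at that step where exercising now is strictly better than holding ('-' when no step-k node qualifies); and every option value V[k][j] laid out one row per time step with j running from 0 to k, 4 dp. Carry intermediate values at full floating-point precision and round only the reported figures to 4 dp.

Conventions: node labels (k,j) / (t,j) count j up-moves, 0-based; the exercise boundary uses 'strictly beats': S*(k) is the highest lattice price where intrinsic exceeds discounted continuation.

price = 15.0897
boundary = - - 72.4234 81.6624
tree:
15.0897
21.8118 8.1044
30.0766 13.2494 2.7303
38.2703 20.8376 5.3339 0.0000
45.5370 30.0766 10.4200 0.0000 0.0000

Δt=0.09675  u=1.12757  d=0.88686  q=0.48613  discount=0.99614
step 4 (expiry): payoffs max(K−S,0) = 45.5370 30.0766 10.4200 0.0000 0.0000
step 3: (k=3,j=0): S=64.2297, K−S=38.2703, hold=37.8744 ⇒ V=38.2703 exercise | (k=3,j=1): S=81.6624, K−S=20.8376, hold=20.4417 ⇒ V=20.8376 exercise | (k=3,j=2): S=103.8266, K−S=0.0000, hold=5.3339 ⇒ V=5.3339 continue | (k=3,j=3): S=132.0063, K−S=0.0000, hold=0.0000 ⇒ V=0.0000 continue  boundary S*=81.6624
step 2: (k=2,j=0): S=72.4234, K−S=30.0766, hold=29.6807 ⇒ V=30.0766 exercise | (k=2,j=1): S=92.0800, K−S=10.4200, hold=13.2494 ⇒ V=13.2494 continue | (k=2,j=2): S=117.0716, K−S=0.0000, hold=2.7303 ⇒ V=2.7303 continue  boundary S*=72.4234
step 1: (k=1,j=0): S=81.6624, K−S=20.8376, hold=21.8118 ⇒ V=21.8118 continue | (k=1,j=1): S=103.8266, K−S=0.0000, hold=8.1044 ⇒ V=8.1044 continue  boundary S*=-
step 0: (k=0,j=0): S=92.0800, K−S=10.4200, hold=15.0897 ⇒ V=15.0897 continue  boundary S*=-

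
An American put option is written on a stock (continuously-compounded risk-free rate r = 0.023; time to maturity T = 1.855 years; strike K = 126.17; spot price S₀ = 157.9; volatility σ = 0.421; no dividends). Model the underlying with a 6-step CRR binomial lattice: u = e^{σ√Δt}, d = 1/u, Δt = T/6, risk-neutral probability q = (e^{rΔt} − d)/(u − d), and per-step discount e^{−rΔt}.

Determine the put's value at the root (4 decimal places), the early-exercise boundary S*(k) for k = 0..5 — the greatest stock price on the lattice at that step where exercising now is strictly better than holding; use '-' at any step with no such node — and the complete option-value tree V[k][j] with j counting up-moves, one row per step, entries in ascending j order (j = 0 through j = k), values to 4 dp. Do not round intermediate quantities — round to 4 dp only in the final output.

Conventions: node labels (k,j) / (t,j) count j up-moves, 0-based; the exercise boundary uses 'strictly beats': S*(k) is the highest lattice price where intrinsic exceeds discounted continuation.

params: Δt=0.30917 u=1.26376 d=0.79129 q=0.45685 e^(-rΔt)=0.99291
t_6 payoffs: 87.4082 64.2643 27.3019 0.0000 0.0000 0.0000 0.0000
t_5: node(5,0) S=48.9855 payoff=77.1845 vs cont=76.2905 → 77.1845 [stop]  node(5,1) S=78.2336 payoff=47.9364 vs cont=47.0424 → 47.9364 [stop]  node(5,2) S=124.9451 payoff=1.2249 vs cont=14.7240 → 14.7240 [wait]  node(5,3) S=199.5469 payoff=0.0000 vs cont=0.0000 → 0.0000 [wait]  node(5,4) S=318.6919 payoff=0.0000 vs cont=0.0000 → 0.0000 [wait]  node(5,5) S=508.9755 payoff=0.0000 vs cont=0.0000 → 0.0000 [wait]  ⇒ S*(5)=78.2336
t_4: node(4,0) S=61.9057 payoff=64.2643 vs cont=63.3704 → 64.2643 [stop]  node(4,1) S=98.8681 payoff=27.3019 vs cont=32.5312 → 32.5312 [wait]  node(4,2) S=157.9000 payoff=0.0000 vs cont=7.9407 → 7.9407 [wait]  node(4,3) S=252.1785 payoff=0.0000 vs cont=0.0000 → 0.0000 [wait]  node(4,4) S=402.7485 payoff=0.0000 vs cont=0.0000 → 0.0000 [wait]  ⇒ S*(4)=61.9057
t_3: node(3,0) S=78.2336 payoff=47.9364 vs cont=49.4145 → 49.4145 [wait]  node(3,1) S=124.9451 payoff=1.2249 vs cont=21.1462 → 21.1462 [wait]  node(3,2) S=199.5469 payoff=0.0000 vs cont=4.2824 → 4.2824 [wait]  node(3,3) S=318.6919 payoff=0.0000 vs cont=0.0000 → 0.0000 [wait]  ⇒ S*(3)=-
t_2: node(2,0) S=98.8681 payoff=27.3019 vs cont=36.2416 → 36.2416 [wait]  node(2,1) S=157.9000 payoff=0.0000 vs cont=13.3468 → 13.3468 [wait]  node(2,2) S=252.1785 payoff=0.0000 vs cont=2.3095 → 2.3095 [wait]  ⇒ S*(2)=-
t_1: node(1,0) S=124.9451 payoff=1.2249 vs cont=25.5994 → 25.5994 [wait]  node(1,1) S=199.5469 payoff=0.0000 vs cont=8.2456 → 8.2456 [wait]  ⇒ S*(1)=-
t_0: node(0,0) S=157.9000 payoff=0.0000 vs cont=17.5462 → 17.5462 [wait]  ⇒ S*(0)=-

price = 17.5462
boundary = - - - - 61.9057 78.2336
tree:
17.5462
25.5994 8.2456
36.2416 13.3468 2.3095
49.4145 21.1462 4.2824 0.0000
64.2643 32.5312 7.9407 0.0000 0.0000
77.1845 47.9364 14.7240 0.0000 0.0000 0.0000
87.4082 64.2643 27.3019 0.0000 0.0000 0.0000 0.0000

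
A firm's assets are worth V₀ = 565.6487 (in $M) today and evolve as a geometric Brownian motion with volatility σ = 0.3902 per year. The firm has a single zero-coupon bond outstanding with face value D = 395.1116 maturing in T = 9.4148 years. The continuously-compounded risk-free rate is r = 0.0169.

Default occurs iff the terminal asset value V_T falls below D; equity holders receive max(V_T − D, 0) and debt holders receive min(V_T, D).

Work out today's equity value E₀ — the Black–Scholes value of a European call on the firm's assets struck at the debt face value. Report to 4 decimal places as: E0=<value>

E0=333.8380

Work the structural quantities from V₀ = 565.6487 against face 395.1116:
d₁ = [ln(V₀/D) + (r + σ²/2)T] / (σ√T)
   = [ln(565.6487/395.1116) + (0.0169 + 0.5·0.3902²)·9.4148] / (0.3902·√9.4148)
   = [0.358805 + 0.875840] / 1.197272 = 1.031215
d₂ = d₁ − σ√T = 1.031215 − 1.197272 = -0.166057
N(d₁) = 0.848780,  N(d₂) = 0.434056,  e^(−rT) = 0.852902
E₀ = V₀·N(d₁) − D·e^(−rT)·N(d₂)
   = 565.6487·0.848780 − 395.1116·0.852902·0.434056 = 333.838036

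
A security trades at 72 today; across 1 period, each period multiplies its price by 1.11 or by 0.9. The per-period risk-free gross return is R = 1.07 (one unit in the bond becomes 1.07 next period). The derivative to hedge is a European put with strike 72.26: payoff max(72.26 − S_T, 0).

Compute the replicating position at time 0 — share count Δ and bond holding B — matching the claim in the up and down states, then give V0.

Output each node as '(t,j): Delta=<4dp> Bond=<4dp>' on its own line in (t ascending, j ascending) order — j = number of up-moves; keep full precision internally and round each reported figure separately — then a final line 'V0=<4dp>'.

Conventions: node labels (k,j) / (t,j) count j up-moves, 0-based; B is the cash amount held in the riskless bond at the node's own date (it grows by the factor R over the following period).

No-arbitrage ⇒ martingale measure with p* = (R−d)/(u−d) = 0.8095.
Payoffs at expiry: V(1,0)=7.4600, V(1,1)=0.0000
Node (0,0) S=72.0000: V=(p*·0.0000+(1−p*)·7.4600)/1.07=1.3280; Δ=(0.0000−7.4600)/(79.9200−64.8000)=-0.4934; B=V−Δ·S=36.8518
As a check, the time-0 holding Δ(0,0)·S0 + B(0,0) comes to 1.3280 — exactly V0.

(0,0): Delta=-0.4934 Bond=36.8518
V0=1.3280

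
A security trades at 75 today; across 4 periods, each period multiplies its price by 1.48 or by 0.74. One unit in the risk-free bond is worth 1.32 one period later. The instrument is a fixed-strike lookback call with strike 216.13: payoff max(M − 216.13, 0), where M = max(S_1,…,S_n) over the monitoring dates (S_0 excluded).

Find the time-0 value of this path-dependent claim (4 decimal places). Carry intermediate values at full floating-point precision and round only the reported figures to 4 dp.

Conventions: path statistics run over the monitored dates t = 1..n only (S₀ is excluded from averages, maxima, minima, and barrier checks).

Under the martingale measure an up-move has probability p* = 0.7838; value the claim as the probability-weighted average of per-path payoffs, discounted 4 periods at R = 1.32.
Enumerate all 2^4 = 16 price paths (U = up ×1.48, D = down ×0.74); each path with k up-moves has probability p*^k·(1−p*)^(4−k).
DDDD: M=55.5000, payoff=0.0000, prob=0.002186
UDDD: M=111.0000, payoff=0.0000, prob=0.007922
DUDD: M=82.1400, payoff=0.0000, prob=0.007922
UUDD: M=164.2800, payoff=0.0000, prob=0.028719
DDUD: M=60.7836, payoff=0.0000, prob=0.007922
UDUD: M=121.5672, payoff=0.0000, prob=0.028719
DUUD: M=121.5672, payoff=0.0000, prob=0.028719
UUUD: M=243.1344, payoff=27.0044, prob=0.104106
DDDU: M=55.5000, payoff=0.0000, prob=0.007922
UDDU: M=111.0000, payoff=0.0000, prob=0.028719
DUDU: M=89.9597, payoff=0.0000, prob=0.028719
UUDU: M=179.9195, payoff=0.0000, prob=0.104106
DDUU: M=89.9597, payoff=0.0000, prob=0.028719
UDUU: M=179.9195, payoff=0.0000, prob=0.104106
DUUU: M=179.9195, payoff=0.0000, prob=0.104106
UUUU: M=359.8389, payoff=143.7089, prob=0.377385
Price = Σ prob·payoff / R^4 = 57.044974 / 3.035958 = 18.7898

price = 18.7898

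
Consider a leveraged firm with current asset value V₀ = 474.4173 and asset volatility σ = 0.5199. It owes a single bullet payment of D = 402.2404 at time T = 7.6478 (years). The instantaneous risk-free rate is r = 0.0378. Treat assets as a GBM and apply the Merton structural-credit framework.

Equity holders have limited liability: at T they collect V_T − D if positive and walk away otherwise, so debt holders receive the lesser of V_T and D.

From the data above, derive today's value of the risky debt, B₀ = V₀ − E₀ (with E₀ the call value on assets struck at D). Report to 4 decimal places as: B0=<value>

B0=174.8212

Apply the equity-as-call identities (strike 402.2404, horizon 7.6478 years):
d₁ = [ln(V₀/D) + (r + σ²/2)T] / (σ√T)
   = [ln(474.4173/402.2404) + (0.0378 + 0.5·0.5199²)·7.6478] / (0.5199·√7.6478)
   = [0.165037 + 1.322672] / 1.437766 = 1.034737
d₂ = d₁ − σ√T = 1.034737 − 1.437766 = -0.403029
N(d₁) = 0.849604,  N(d₂) = 0.343464,  e^(−rT) = 0.748947
E₀ = V₀·N(d₁) − D·e^(−rT)·N(d₂)
   = 474.4173·0.849604 − 402.2404·0.748947·0.343464 = 299.596146
B₀ = V₀ − E₀ = 474.4173 − 299.596146 = 174.821154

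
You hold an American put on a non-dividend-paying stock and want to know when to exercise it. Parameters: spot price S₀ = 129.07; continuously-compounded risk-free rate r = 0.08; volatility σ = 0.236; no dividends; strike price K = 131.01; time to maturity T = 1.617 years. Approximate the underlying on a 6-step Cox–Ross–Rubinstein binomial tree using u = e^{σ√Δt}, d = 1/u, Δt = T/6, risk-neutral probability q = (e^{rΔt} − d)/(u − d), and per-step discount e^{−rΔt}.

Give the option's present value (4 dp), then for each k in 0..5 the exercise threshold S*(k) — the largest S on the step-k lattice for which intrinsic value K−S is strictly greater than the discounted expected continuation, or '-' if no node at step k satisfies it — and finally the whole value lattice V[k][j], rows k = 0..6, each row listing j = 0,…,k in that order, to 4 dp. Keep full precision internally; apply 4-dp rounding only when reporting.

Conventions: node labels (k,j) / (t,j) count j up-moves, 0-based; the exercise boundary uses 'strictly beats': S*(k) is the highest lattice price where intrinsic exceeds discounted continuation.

Δt=0.26950, u=1.13034, d=0.88469, q=0.55813, disc=e^(-rΔt)=0.97867
k=6 terminal: V=max(K-S,0) → 69.1260 51.9432 29.9895 1.9400 0.0000 0.0000 0.0000
k=5: j=0 S=69.9497 intr=61.0603 cont=58.2659 V=61.0603[EX]; j=1 S=89.3721 intr=41.6379 cont=38.8436 V=41.6379[EX]; j=2 S=114.1872 intr=16.8228 cont=14.0284 V=16.8228[EX]; j=3 S=145.8926 intr=0.0000 cont=0.8389 V=0.8389[hold]; j=4 S=186.4013 intr=0.0000 cont=0.0000 V=0.0000[hold]; j=5 S=238.1577 intr=0.0000 cont=0.0000 V=0.0000[hold]  S*(5)=114.1872
k=4: j=0 S=79.0668 intr=51.9432 cont=49.1489 V=51.9432[EX]; j=1 S=101.0205 intr=29.9895 cont=27.1951 V=29.9895[EX]; j=2 S=129.0700 intr=1.9400 cont=7.7332 V=7.7332[hold]; j=3 S=164.9077 intr=0.0000 cont=0.3628 V=0.3628[hold]; j=4 S=210.6962 intr=0.0000 cont=0.0000 V=0.0000[hold]  S*(4)=101.0205
k=3: j=0 S=89.3721 intr=41.6379 cont=38.8436 V=41.6379[EX]; j=1 S=114.1872 intr=16.8228 cont=17.1928 V=17.1928[hold]; j=2 S=145.8926 intr=0.0000 cont=3.5423 V=3.5423[hold]; j=3 S=186.4013 intr=0.0000 cont=0.1569 V=0.1569[hold]  S*(3)=89.3721
k=2: j=0 S=101.0205 intr=29.9895 cont=27.3973 V=29.9895[EX]; j=1 S=129.0700 intr=1.9400 cont=9.3698 V=9.3698[hold]; j=2 S=164.9077 intr=0.0000 cont=1.6176 V=1.6176[hold]  S*(2)=101.0205
k=1: j=0 S=114.1872 intr=16.8228 cont=18.0868 V=18.0868[hold]; j=1 S=145.8926 intr=0.0000 cont=4.9355 V=4.9355[hold]  S*(1)=-
k=0: j=0 S=129.0700 intr=1.9400 cont=10.5174 V=10.5174[hold]  S*(0)=-

price = 10.5174
boundary = - - 101.0205 89.3721 101.0205 114.1872
tree:
10.5174
18.0868 4.9355
29.9895 9.3698 1.6176
41.6379 17.1928 3.5423 0.1569
51.9432 29.9895 7.7332 0.3628 0.0000
61.0603 41.6379 16.8228 0.8389 0.0000 0.0000
69.1260 51.9432 29.9895 1.9400 0.0000 0.0000 0.0000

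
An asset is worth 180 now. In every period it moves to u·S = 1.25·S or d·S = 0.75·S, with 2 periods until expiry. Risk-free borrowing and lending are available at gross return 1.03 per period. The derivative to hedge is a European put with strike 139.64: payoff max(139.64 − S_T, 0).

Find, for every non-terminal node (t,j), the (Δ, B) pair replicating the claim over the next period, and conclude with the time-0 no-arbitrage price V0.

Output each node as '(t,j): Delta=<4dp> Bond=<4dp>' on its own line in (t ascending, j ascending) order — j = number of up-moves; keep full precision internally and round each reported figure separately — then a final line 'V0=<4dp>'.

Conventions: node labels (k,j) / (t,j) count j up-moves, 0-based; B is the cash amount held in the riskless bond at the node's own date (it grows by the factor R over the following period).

(0,0): Delta=-0.1822 Bond=39.8049
(1,0): Delta=-0.5687 Bond=93.1796
(1,1): Delta=0.0000 Bond=0.0000
V0=7.0057

No-arbitrage ⇒ martingale measure with p* = (R−d)/(u−d) = 0.5600.
At maturity the claim pays: V(2,0)=38.3900, V(2,1)=0.0000, V(2,2)=0.0000
(1,0): S=135.0000. Δ = (V_up−V_dn)/(S_up−S_dn) = (0.0000−38.3900)/(168.7500−101.2500) = -0.5687. V = [p*·0.0000 + (1−p*)·38.3900]/1.03 = 16.3996. B = V − Δ·S = 93.1796.
(1,1): S=225.0000. Δ = (V_up−V_dn)/(S_up−S_dn) = (0.0000−0.0000)/(281.2500−168.7500) = 0.0000. V = [p*·0.0000 + (1−p*)·0.0000]/1.03 = 0.0000. B = V − Δ·S = 0.0000.
(0,0): S=180.0000. Δ = (V_up−V_dn)/(S_up−S_dn) = (0.0000−16.3996)/(225.0000−135.0000) = -0.1822. V = [p*·0.0000 + (1−p*)·16.3996]/1.03 = 7.0057. B = V − Δ·S = 39.8049.
Verification: the root portfolio costs Δ(0,0)·S0 + B(0,0) = 7.0057, matching V0.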